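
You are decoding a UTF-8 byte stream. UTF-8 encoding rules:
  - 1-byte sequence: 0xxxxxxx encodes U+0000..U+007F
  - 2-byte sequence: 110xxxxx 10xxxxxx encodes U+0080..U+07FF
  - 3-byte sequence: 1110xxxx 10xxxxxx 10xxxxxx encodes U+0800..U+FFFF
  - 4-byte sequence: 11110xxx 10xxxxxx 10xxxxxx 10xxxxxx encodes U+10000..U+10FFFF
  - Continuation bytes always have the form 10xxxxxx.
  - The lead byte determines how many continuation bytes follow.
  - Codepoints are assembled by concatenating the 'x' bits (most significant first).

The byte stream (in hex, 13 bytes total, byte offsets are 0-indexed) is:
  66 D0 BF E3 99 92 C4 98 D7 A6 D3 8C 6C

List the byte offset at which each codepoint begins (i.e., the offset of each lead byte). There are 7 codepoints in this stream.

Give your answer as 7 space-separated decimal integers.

Answer: 0 1 3 6 8 10 12

Derivation:
Byte[0]=66: 1-byte ASCII. cp=U+0066
Byte[1]=D0: 2-byte lead, need 1 cont bytes. acc=0x10
Byte[2]=BF: continuation. acc=(acc<<6)|0x3F=0x43F
Completed: cp=U+043F (starts at byte 1)
Byte[3]=E3: 3-byte lead, need 2 cont bytes. acc=0x3
Byte[4]=99: continuation. acc=(acc<<6)|0x19=0xD9
Byte[5]=92: continuation. acc=(acc<<6)|0x12=0x3652
Completed: cp=U+3652 (starts at byte 3)
Byte[6]=C4: 2-byte lead, need 1 cont bytes. acc=0x4
Byte[7]=98: continuation. acc=(acc<<6)|0x18=0x118
Completed: cp=U+0118 (starts at byte 6)
Byte[8]=D7: 2-byte lead, need 1 cont bytes. acc=0x17
Byte[9]=A6: continuation. acc=(acc<<6)|0x26=0x5E6
Completed: cp=U+05E6 (starts at byte 8)
Byte[10]=D3: 2-byte lead, need 1 cont bytes. acc=0x13
Byte[11]=8C: continuation. acc=(acc<<6)|0x0C=0x4CC
Completed: cp=U+04CC (starts at byte 10)
Byte[12]=6C: 1-byte ASCII. cp=U+006C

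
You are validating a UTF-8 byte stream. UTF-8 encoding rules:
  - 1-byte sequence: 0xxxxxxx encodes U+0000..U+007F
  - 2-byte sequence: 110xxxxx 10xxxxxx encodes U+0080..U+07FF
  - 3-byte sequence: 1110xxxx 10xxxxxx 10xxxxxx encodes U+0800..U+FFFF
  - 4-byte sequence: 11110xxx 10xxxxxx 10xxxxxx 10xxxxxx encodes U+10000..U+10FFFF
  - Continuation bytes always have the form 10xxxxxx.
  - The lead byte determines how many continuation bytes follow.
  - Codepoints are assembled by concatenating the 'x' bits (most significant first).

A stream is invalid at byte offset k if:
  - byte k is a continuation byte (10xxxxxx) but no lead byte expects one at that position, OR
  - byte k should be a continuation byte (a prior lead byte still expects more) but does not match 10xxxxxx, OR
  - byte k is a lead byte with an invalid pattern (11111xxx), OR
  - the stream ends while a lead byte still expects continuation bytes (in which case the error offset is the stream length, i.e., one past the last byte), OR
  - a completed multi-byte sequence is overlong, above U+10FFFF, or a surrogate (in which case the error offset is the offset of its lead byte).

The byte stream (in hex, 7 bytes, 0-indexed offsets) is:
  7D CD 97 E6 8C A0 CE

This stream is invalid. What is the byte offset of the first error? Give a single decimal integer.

Answer: 7

Derivation:
Byte[0]=7D: 1-byte ASCII. cp=U+007D
Byte[1]=CD: 2-byte lead, need 1 cont bytes. acc=0xD
Byte[2]=97: continuation. acc=(acc<<6)|0x17=0x357
Completed: cp=U+0357 (starts at byte 1)
Byte[3]=E6: 3-byte lead, need 2 cont bytes. acc=0x6
Byte[4]=8C: continuation. acc=(acc<<6)|0x0C=0x18C
Byte[5]=A0: continuation. acc=(acc<<6)|0x20=0x6320
Completed: cp=U+6320 (starts at byte 3)
Byte[6]=CE: 2-byte lead, need 1 cont bytes. acc=0xE
Byte[7]: stream ended, expected continuation. INVALID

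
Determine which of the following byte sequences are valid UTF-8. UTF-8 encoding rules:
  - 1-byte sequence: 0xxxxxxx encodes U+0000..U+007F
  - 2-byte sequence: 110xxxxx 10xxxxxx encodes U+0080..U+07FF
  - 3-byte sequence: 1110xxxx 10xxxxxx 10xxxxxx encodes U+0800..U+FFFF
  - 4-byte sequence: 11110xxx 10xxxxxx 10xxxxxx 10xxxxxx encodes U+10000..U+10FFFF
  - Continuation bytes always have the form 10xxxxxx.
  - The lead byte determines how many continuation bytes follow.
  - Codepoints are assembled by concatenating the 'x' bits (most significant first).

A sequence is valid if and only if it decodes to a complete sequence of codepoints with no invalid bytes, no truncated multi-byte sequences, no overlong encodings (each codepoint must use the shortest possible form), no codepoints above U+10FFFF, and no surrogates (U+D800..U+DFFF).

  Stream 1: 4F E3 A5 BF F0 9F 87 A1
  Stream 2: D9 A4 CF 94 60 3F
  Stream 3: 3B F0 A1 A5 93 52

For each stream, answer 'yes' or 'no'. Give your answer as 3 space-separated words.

Answer: yes yes yes

Derivation:
Stream 1: decodes cleanly. VALID
Stream 2: decodes cleanly. VALID
Stream 3: decodes cleanly. VALID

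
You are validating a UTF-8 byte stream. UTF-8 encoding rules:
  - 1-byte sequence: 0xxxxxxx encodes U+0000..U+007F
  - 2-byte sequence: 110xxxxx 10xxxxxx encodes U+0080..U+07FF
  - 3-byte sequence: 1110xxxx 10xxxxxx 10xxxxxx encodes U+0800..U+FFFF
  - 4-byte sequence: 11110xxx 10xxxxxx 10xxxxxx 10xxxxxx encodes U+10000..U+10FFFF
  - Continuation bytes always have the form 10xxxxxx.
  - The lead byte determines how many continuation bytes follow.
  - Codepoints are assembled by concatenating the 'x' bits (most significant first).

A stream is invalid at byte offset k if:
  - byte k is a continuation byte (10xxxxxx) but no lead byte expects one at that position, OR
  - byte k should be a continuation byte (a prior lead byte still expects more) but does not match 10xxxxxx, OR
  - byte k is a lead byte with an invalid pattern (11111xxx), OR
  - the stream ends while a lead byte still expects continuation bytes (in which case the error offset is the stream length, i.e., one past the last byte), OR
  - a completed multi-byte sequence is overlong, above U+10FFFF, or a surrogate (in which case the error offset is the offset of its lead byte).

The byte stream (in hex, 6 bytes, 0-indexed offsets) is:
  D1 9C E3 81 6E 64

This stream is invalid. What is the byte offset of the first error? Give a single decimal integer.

Byte[0]=D1: 2-byte lead, need 1 cont bytes. acc=0x11
Byte[1]=9C: continuation. acc=(acc<<6)|0x1C=0x45C
Completed: cp=U+045C (starts at byte 0)
Byte[2]=E3: 3-byte lead, need 2 cont bytes. acc=0x3
Byte[3]=81: continuation. acc=(acc<<6)|0x01=0xC1
Byte[4]=6E: expected 10xxxxxx continuation. INVALID

Answer: 4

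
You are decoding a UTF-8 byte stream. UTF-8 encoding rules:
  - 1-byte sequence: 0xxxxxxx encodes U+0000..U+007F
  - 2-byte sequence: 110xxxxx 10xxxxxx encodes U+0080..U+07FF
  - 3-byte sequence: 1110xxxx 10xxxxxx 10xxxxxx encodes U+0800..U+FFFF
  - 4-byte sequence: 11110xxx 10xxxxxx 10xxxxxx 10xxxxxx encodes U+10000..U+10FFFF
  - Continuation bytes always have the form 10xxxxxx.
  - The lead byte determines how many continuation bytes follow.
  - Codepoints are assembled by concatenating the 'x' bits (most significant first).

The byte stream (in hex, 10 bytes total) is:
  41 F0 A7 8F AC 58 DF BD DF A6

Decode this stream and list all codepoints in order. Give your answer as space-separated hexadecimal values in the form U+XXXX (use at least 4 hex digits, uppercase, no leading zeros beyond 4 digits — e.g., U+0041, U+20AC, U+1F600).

Answer: U+0041 U+273EC U+0058 U+07FD U+07E6

Derivation:
Byte[0]=41: 1-byte ASCII. cp=U+0041
Byte[1]=F0: 4-byte lead, need 3 cont bytes. acc=0x0
Byte[2]=A7: continuation. acc=(acc<<6)|0x27=0x27
Byte[3]=8F: continuation. acc=(acc<<6)|0x0F=0x9CF
Byte[4]=AC: continuation. acc=(acc<<6)|0x2C=0x273EC
Completed: cp=U+273EC (starts at byte 1)
Byte[5]=58: 1-byte ASCII. cp=U+0058
Byte[6]=DF: 2-byte lead, need 1 cont bytes. acc=0x1F
Byte[7]=BD: continuation. acc=(acc<<6)|0x3D=0x7FD
Completed: cp=U+07FD (starts at byte 6)
Byte[8]=DF: 2-byte lead, need 1 cont bytes. acc=0x1F
Byte[9]=A6: continuation. acc=(acc<<6)|0x26=0x7E6
Completed: cp=U+07E6 (starts at byte 8)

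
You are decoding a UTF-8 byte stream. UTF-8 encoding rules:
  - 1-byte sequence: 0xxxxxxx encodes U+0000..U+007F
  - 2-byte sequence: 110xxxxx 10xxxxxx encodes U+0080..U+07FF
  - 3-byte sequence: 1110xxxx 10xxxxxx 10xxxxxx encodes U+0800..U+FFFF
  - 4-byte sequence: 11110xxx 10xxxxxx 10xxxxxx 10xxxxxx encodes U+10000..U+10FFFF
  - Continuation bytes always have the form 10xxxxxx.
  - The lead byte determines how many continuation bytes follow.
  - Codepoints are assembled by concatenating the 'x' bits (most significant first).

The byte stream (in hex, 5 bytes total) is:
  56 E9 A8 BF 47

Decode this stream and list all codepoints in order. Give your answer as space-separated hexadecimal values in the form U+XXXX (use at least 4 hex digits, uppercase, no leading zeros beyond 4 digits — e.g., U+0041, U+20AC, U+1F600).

Byte[0]=56: 1-byte ASCII. cp=U+0056
Byte[1]=E9: 3-byte lead, need 2 cont bytes. acc=0x9
Byte[2]=A8: continuation. acc=(acc<<6)|0x28=0x268
Byte[3]=BF: continuation. acc=(acc<<6)|0x3F=0x9A3F
Completed: cp=U+9A3F (starts at byte 1)
Byte[4]=47: 1-byte ASCII. cp=U+0047

Answer: U+0056 U+9A3F U+0047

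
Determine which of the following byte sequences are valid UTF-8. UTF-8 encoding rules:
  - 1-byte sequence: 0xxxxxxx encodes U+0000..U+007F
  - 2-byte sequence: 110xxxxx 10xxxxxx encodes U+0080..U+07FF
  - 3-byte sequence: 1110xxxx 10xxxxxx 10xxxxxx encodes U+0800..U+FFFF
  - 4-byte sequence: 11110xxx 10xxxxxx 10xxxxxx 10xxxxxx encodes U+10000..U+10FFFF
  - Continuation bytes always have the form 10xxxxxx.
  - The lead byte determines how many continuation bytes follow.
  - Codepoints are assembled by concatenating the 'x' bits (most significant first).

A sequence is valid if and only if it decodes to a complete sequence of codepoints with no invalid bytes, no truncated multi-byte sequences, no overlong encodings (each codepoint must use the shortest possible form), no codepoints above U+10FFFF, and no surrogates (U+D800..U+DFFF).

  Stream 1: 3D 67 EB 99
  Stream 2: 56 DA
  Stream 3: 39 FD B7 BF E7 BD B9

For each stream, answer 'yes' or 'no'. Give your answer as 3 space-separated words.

Answer: no no no

Derivation:
Stream 1: error at byte offset 4. INVALID
Stream 2: error at byte offset 2. INVALID
Stream 3: error at byte offset 1. INVALID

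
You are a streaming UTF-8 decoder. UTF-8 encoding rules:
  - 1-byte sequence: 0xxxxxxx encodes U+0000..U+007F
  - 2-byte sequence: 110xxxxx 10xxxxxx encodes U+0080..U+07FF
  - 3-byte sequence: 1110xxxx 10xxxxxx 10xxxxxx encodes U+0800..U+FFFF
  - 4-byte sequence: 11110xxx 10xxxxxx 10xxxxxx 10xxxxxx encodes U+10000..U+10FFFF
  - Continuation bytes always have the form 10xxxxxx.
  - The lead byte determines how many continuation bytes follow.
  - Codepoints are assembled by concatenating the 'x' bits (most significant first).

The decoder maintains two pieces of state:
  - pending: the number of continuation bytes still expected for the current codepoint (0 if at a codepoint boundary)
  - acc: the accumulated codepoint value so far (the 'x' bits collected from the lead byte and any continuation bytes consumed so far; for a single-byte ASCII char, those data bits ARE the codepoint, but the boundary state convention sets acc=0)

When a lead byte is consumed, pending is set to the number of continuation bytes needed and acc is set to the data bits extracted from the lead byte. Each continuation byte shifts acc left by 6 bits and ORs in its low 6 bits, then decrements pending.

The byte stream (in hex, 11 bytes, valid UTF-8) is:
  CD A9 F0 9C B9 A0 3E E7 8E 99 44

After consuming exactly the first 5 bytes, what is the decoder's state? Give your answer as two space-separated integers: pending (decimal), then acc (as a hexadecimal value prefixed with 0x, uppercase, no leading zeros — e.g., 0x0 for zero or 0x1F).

Byte[0]=CD: 2-byte lead. pending=1, acc=0xD
Byte[1]=A9: continuation. acc=(acc<<6)|0x29=0x369, pending=0
Byte[2]=F0: 4-byte lead. pending=3, acc=0x0
Byte[3]=9C: continuation. acc=(acc<<6)|0x1C=0x1C, pending=2
Byte[4]=B9: continuation. acc=(acc<<6)|0x39=0x739, pending=1

Answer: 1 0x739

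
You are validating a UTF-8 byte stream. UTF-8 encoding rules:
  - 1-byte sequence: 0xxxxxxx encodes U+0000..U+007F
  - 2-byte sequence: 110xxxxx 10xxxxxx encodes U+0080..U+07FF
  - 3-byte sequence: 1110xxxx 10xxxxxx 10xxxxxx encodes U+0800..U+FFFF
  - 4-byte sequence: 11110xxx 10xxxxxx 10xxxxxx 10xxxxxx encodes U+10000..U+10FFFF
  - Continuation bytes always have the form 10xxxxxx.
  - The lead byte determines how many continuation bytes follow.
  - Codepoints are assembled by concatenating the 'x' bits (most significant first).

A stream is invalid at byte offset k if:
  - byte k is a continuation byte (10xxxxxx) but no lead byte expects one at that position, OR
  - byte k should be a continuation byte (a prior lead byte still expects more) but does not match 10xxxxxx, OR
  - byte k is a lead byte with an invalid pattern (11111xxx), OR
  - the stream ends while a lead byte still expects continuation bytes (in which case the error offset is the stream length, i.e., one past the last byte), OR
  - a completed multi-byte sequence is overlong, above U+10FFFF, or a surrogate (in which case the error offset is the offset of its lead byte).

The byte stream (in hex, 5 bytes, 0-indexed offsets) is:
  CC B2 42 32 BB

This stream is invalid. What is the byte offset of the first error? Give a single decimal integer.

Answer: 4

Derivation:
Byte[0]=CC: 2-byte lead, need 1 cont bytes. acc=0xC
Byte[1]=B2: continuation. acc=(acc<<6)|0x32=0x332
Completed: cp=U+0332 (starts at byte 0)
Byte[2]=42: 1-byte ASCII. cp=U+0042
Byte[3]=32: 1-byte ASCII. cp=U+0032
Byte[4]=BB: INVALID lead byte (not 0xxx/110x/1110/11110)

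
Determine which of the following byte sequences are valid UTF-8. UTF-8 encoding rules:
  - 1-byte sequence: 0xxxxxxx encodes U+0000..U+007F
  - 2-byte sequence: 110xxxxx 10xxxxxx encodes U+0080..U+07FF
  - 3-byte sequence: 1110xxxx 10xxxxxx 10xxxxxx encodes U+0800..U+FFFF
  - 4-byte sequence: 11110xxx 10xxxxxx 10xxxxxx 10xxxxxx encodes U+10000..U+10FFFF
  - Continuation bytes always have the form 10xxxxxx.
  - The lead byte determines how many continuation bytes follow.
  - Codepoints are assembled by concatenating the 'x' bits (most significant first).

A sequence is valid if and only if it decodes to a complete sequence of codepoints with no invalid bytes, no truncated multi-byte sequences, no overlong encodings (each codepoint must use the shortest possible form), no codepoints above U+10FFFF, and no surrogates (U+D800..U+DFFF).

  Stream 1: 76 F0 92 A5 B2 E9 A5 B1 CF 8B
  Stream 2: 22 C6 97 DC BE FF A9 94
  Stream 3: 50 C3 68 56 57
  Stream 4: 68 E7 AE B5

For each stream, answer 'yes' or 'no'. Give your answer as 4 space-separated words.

Answer: yes no no yes

Derivation:
Stream 1: decodes cleanly. VALID
Stream 2: error at byte offset 5. INVALID
Stream 3: error at byte offset 2. INVALID
Stream 4: decodes cleanly. VALID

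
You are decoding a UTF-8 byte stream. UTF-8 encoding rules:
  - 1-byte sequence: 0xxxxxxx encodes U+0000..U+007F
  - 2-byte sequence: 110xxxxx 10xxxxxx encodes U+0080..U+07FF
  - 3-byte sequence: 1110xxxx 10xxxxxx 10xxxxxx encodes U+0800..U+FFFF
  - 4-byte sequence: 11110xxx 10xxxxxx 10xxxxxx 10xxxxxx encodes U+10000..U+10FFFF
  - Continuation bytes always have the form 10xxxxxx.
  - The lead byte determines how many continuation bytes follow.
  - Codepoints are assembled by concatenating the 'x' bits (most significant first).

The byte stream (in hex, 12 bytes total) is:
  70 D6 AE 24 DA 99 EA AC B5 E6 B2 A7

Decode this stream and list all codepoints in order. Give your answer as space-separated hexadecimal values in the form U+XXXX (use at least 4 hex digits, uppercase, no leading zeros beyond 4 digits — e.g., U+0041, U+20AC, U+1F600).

Answer: U+0070 U+05AE U+0024 U+0699 U+AB35 U+6CA7

Derivation:
Byte[0]=70: 1-byte ASCII. cp=U+0070
Byte[1]=D6: 2-byte lead, need 1 cont bytes. acc=0x16
Byte[2]=AE: continuation. acc=(acc<<6)|0x2E=0x5AE
Completed: cp=U+05AE (starts at byte 1)
Byte[3]=24: 1-byte ASCII. cp=U+0024
Byte[4]=DA: 2-byte lead, need 1 cont bytes. acc=0x1A
Byte[5]=99: continuation. acc=(acc<<6)|0x19=0x699
Completed: cp=U+0699 (starts at byte 4)
Byte[6]=EA: 3-byte lead, need 2 cont bytes. acc=0xA
Byte[7]=AC: continuation. acc=(acc<<6)|0x2C=0x2AC
Byte[8]=B5: continuation. acc=(acc<<6)|0x35=0xAB35
Completed: cp=U+AB35 (starts at byte 6)
Byte[9]=E6: 3-byte lead, need 2 cont bytes. acc=0x6
Byte[10]=B2: continuation. acc=(acc<<6)|0x32=0x1B2
Byte[11]=A7: continuation. acc=(acc<<6)|0x27=0x6CA7
Completed: cp=U+6CA7 (starts at byte 9)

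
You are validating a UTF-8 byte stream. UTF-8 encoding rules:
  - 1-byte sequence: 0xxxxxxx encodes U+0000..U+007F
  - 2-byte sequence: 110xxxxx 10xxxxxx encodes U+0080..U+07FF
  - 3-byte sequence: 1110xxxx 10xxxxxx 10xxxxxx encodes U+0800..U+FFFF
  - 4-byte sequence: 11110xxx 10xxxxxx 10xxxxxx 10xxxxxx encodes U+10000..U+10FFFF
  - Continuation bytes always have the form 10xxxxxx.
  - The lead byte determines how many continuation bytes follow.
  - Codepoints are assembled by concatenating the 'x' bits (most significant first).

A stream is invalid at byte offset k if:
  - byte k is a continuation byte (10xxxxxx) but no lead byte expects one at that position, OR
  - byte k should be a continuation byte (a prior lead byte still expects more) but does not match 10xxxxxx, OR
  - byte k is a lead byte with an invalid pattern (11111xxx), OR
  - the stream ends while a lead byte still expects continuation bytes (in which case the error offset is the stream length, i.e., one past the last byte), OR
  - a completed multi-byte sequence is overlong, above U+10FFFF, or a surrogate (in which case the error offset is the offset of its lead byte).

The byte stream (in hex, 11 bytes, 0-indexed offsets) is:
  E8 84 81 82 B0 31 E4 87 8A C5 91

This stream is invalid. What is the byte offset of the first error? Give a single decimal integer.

Answer: 3

Derivation:
Byte[0]=E8: 3-byte lead, need 2 cont bytes. acc=0x8
Byte[1]=84: continuation. acc=(acc<<6)|0x04=0x204
Byte[2]=81: continuation. acc=(acc<<6)|0x01=0x8101
Completed: cp=U+8101 (starts at byte 0)
Byte[3]=82: INVALID lead byte (not 0xxx/110x/1110/11110)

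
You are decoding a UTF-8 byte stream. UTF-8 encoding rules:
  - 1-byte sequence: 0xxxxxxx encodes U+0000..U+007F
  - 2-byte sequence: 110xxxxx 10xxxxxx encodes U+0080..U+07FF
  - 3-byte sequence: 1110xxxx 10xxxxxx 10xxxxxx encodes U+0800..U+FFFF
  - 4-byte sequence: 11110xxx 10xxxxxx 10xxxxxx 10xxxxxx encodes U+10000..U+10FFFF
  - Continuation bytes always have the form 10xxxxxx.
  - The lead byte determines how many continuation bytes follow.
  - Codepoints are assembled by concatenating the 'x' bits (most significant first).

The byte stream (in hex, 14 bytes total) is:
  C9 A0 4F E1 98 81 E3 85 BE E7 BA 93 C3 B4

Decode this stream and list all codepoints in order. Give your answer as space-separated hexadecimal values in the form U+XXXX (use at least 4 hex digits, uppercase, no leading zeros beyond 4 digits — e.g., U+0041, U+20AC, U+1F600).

Answer: U+0260 U+004F U+1601 U+317E U+7E93 U+00F4

Derivation:
Byte[0]=C9: 2-byte lead, need 1 cont bytes. acc=0x9
Byte[1]=A0: continuation. acc=(acc<<6)|0x20=0x260
Completed: cp=U+0260 (starts at byte 0)
Byte[2]=4F: 1-byte ASCII. cp=U+004F
Byte[3]=E1: 3-byte lead, need 2 cont bytes. acc=0x1
Byte[4]=98: continuation. acc=(acc<<6)|0x18=0x58
Byte[5]=81: continuation. acc=(acc<<6)|0x01=0x1601
Completed: cp=U+1601 (starts at byte 3)
Byte[6]=E3: 3-byte lead, need 2 cont bytes. acc=0x3
Byte[7]=85: continuation. acc=(acc<<6)|0x05=0xC5
Byte[8]=BE: continuation. acc=(acc<<6)|0x3E=0x317E
Completed: cp=U+317E (starts at byte 6)
Byte[9]=E7: 3-byte lead, need 2 cont bytes. acc=0x7
Byte[10]=BA: continuation. acc=(acc<<6)|0x3A=0x1FA
Byte[11]=93: continuation. acc=(acc<<6)|0x13=0x7E93
Completed: cp=U+7E93 (starts at byte 9)
Byte[12]=C3: 2-byte lead, need 1 cont bytes. acc=0x3
Byte[13]=B4: continuation. acc=(acc<<6)|0x34=0xF4
Completed: cp=U+00F4 (starts at byte 12)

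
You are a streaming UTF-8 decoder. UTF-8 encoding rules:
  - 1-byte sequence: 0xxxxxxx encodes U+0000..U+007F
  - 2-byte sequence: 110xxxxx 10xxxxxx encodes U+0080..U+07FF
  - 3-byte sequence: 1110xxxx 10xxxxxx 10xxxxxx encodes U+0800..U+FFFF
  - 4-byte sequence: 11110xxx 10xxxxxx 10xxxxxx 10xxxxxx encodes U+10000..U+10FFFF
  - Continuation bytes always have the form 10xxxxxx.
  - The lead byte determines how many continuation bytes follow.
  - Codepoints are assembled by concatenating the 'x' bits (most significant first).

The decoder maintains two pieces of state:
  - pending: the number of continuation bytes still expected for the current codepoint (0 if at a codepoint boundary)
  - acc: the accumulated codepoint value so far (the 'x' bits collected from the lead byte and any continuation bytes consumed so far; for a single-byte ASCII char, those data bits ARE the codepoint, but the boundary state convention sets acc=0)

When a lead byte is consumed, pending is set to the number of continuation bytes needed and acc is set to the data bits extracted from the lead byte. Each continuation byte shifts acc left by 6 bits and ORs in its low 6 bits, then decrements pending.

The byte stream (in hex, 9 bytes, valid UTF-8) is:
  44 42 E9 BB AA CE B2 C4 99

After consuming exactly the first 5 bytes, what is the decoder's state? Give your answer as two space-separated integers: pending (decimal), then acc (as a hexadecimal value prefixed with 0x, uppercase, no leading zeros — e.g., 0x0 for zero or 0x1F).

Answer: 0 0x9EEA

Derivation:
Byte[0]=44: 1-byte. pending=0, acc=0x0
Byte[1]=42: 1-byte. pending=0, acc=0x0
Byte[2]=E9: 3-byte lead. pending=2, acc=0x9
Byte[3]=BB: continuation. acc=(acc<<6)|0x3B=0x27B, pending=1
Byte[4]=AA: continuation. acc=(acc<<6)|0x2A=0x9EEA, pending=0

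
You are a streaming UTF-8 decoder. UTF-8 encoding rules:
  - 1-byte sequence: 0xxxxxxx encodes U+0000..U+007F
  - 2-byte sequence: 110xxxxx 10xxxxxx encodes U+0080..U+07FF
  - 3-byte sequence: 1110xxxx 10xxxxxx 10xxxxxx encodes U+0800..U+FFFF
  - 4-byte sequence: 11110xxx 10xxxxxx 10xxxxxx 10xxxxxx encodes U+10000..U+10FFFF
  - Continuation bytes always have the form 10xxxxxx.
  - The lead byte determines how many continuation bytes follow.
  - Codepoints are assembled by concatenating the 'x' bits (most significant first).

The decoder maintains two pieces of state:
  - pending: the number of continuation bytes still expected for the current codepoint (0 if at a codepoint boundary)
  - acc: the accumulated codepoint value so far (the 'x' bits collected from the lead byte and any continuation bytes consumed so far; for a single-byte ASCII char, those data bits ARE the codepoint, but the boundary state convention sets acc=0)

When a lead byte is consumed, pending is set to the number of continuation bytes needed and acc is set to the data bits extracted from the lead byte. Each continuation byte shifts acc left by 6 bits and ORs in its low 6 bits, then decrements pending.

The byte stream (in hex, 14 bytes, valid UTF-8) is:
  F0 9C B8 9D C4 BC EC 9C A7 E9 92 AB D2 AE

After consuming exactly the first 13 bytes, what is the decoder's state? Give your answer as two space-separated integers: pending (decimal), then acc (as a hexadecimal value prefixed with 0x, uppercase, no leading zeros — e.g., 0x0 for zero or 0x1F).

Answer: 1 0x12

Derivation:
Byte[0]=F0: 4-byte lead. pending=3, acc=0x0
Byte[1]=9C: continuation. acc=(acc<<6)|0x1C=0x1C, pending=2
Byte[2]=B8: continuation. acc=(acc<<6)|0x38=0x738, pending=1
Byte[3]=9D: continuation. acc=(acc<<6)|0x1D=0x1CE1D, pending=0
Byte[4]=C4: 2-byte lead. pending=1, acc=0x4
Byte[5]=BC: continuation. acc=(acc<<6)|0x3C=0x13C, pending=0
Byte[6]=EC: 3-byte lead. pending=2, acc=0xC
Byte[7]=9C: continuation. acc=(acc<<6)|0x1C=0x31C, pending=1
Byte[8]=A7: continuation. acc=(acc<<6)|0x27=0xC727, pending=0
Byte[9]=E9: 3-byte lead. pending=2, acc=0x9
Byte[10]=92: continuation. acc=(acc<<6)|0x12=0x252, pending=1
Byte[11]=AB: continuation. acc=(acc<<6)|0x2B=0x94AB, pending=0
Byte[12]=D2: 2-byte lead. pending=1, acc=0x12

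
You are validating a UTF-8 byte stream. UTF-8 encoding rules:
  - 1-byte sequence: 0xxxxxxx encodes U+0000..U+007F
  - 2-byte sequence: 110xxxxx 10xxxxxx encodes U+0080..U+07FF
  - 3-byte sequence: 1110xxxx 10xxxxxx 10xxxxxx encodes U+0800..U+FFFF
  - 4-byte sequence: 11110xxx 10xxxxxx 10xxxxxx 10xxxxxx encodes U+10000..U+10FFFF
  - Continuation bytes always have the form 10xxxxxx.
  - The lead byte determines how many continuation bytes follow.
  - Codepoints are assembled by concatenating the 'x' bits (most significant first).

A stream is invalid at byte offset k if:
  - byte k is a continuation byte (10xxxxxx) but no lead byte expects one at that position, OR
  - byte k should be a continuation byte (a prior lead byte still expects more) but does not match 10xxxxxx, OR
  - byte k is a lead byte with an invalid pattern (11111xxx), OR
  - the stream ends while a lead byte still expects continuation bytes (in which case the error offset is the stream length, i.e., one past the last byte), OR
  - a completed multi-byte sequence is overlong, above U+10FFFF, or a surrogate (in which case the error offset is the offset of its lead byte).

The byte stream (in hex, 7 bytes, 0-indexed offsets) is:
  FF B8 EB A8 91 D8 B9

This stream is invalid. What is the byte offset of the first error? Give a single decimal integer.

Answer: 0

Derivation:
Byte[0]=FF: INVALID lead byte (not 0xxx/110x/1110/11110)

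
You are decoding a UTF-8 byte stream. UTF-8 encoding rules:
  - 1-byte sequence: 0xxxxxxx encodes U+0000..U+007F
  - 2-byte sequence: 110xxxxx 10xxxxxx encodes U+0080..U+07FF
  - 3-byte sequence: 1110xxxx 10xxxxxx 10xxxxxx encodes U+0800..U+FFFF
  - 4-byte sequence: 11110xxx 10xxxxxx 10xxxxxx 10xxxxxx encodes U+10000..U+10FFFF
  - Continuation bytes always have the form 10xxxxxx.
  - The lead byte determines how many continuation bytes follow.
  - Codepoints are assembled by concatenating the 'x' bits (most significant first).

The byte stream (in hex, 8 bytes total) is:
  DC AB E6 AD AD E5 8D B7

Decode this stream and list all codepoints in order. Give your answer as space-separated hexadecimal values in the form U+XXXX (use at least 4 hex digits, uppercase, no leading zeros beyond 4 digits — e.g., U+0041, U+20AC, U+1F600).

Answer: U+072B U+6B6D U+5377

Derivation:
Byte[0]=DC: 2-byte lead, need 1 cont bytes. acc=0x1C
Byte[1]=AB: continuation. acc=(acc<<6)|0x2B=0x72B
Completed: cp=U+072B (starts at byte 0)
Byte[2]=E6: 3-byte lead, need 2 cont bytes. acc=0x6
Byte[3]=AD: continuation. acc=(acc<<6)|0x2D=0x1AD
Byte[4]=AD: continuation. acc=(acc<<6)|0x2D=0x6B6D
Completed: cp=U+6B6D (starts at byte 2)
Byte[5]=E5: 3-byte lead, need 2 cont bytes. acc=0x5
Byte[6]=8D: continuation. acc=(acc<<6)|0x0D=0x14D
Byte[7]=B7: continuation. acc=(acc<<6)|0x37=0x5377
Completed: cp=U+5377 (starts at byte 5)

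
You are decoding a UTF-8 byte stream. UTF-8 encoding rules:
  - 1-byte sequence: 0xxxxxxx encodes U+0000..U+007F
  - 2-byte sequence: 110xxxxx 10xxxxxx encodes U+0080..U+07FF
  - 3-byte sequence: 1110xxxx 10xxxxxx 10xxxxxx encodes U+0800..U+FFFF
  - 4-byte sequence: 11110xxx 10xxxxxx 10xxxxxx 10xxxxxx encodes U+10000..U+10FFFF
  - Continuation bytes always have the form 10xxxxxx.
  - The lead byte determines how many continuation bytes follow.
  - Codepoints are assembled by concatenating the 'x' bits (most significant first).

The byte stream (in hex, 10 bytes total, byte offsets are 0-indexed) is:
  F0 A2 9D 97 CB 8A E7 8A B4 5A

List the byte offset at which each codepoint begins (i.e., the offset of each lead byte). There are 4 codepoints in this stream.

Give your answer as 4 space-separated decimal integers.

Byte[0]=F0: 4-byte lead, need 3 cont bytes. acc=0x0
Byte[1]=A2: continuation. acc=(acc<<6)|0x22=0x22
Byte[2]=9D: continuation. acc=(acc<<6)|0x1D=0x89D
Byte[3]=97: continuation. acc=(acc<<6)|0x17=0x22757
Completed: cp=U+22757 (starts at byte 0)
Byte[4]=CB: 2-byte lead, need 1 cont bytes. acc=0xB
Byte[5]=8A: continuation. acc=(acc<<6)|0x0A=0x2CA
Completed: cp=U+02CA (starts at byte 4)
Byte[6]=E7: 3-byte lead, need 2 cont bytes. acc=0x7
Byte[7]=8A: continuation. acc=(acc<<6)|0x0A=0x1CA
Byte[8]=B4: continuation. acc=(acc<<6)|0x34=0x72B4
Completed: cp=U+72B4 (starts at byte 6)
Byte[9]=5A: 1-byte ASCII. cp=U+005A

Answer: 0 4 6 9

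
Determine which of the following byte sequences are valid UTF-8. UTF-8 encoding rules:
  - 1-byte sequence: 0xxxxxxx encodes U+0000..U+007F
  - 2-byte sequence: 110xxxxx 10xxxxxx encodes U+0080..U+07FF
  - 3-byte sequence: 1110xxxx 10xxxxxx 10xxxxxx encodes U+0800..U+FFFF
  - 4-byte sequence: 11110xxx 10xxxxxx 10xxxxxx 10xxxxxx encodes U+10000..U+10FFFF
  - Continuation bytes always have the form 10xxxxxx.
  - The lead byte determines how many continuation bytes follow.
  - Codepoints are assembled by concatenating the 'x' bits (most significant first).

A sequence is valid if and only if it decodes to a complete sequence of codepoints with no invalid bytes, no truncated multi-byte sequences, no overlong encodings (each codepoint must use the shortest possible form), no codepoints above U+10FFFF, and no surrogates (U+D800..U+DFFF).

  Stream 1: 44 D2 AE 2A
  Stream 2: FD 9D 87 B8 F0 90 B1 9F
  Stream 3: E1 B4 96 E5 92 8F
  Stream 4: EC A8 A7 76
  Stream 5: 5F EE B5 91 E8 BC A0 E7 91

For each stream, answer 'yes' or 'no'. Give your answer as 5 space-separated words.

Answer: yes no yes yes no

Derivation:
Stream 1: decodes cleanly. VALID
Stream 2: error at byte offset 0. INVALID
Stream 3: decodes cleanly. VALID
Stream 4: decodes cleanly. VALID
Stream 5: error at byte offset 9. INVALID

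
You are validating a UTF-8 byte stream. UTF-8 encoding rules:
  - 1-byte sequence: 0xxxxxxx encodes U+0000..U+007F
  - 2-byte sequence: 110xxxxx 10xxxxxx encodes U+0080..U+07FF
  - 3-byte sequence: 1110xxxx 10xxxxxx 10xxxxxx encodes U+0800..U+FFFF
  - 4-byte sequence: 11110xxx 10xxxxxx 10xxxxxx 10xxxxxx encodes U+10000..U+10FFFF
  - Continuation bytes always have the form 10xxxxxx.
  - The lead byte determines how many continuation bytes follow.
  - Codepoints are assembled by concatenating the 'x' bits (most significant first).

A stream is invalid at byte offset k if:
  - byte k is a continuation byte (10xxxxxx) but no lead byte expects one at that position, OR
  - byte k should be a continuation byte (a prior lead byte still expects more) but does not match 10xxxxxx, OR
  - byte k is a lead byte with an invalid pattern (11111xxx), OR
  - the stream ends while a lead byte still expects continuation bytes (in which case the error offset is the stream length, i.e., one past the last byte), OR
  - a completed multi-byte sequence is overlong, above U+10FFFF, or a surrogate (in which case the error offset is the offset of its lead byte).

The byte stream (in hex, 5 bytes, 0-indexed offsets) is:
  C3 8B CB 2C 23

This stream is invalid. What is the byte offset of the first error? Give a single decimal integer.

Answer: 3

Derivation:
Byte[0]=C3: 2-byte lead, need 1 cont bytes. acc=0x3
Byte[1]=8B: continuation. acc=(acc<<6)|0x0B=0xCB
Completed: cp=U+00CB (starts at byte 0)
Byte[2]=CB: 2-byte lead, need 1 cont bytes. acc=0xB
Byte[3]=2C: expected 10xxxxxx continuation. INVALID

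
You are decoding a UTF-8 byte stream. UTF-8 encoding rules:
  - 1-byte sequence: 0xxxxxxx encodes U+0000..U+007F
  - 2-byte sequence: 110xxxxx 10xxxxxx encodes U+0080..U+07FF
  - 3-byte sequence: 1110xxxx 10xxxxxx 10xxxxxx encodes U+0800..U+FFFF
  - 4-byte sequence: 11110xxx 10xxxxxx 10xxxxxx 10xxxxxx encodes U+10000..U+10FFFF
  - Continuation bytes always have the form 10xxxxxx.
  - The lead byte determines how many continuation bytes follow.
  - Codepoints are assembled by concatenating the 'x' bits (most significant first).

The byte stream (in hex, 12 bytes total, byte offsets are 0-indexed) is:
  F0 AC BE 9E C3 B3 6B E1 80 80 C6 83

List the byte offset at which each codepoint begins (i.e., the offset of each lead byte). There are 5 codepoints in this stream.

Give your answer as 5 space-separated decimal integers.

Byte[0]=F0: 4-byte lead, need 3 cont bytes. acc=0x0
Byte[1]=AC: continuation. acc=(acc<<6)|0x2C=0x2C
Byte[2]=BE: continuation. acc=(acc<<6)|0x3E=0xB3E
Byte[3]=9E: continuation. acc=(acc<<6)|0x1E=0x2CF9E
Completed: cp=U+2CF9E (starts at byte 0)
Byte[4]=C3: 2-byte lead, need 1 cont bytes. acc=0x3
Byte[5]=B3: continuation. acc=(acc<<6)|0x33=0xF3
Completed: cp=U+00F3 (starts at byte 4)
Byte[6]=6B: 1-byte ASCII. cp=U+006B
Byte[7]=E1: 3-byte lead, need 2 cont bytes. acc=0x1
Byte[8]=80: continuation. acc=(acc<<6)|0x00=0x40
Byte[9]=80: continuation. acc=(acc<<6)|0x00=0x1000
Completed: cp=U+1000 (starts at byte 7)
Byte[10]=C6: 2-byte lead, need 1 cont bytes. acc=0x6
Byte[11]=83: continuation. acc=(acc<<6)|0x03=0x183
Completed: cp=U+0183 (starts at byte 10)

Answer: 0 4 6 7 10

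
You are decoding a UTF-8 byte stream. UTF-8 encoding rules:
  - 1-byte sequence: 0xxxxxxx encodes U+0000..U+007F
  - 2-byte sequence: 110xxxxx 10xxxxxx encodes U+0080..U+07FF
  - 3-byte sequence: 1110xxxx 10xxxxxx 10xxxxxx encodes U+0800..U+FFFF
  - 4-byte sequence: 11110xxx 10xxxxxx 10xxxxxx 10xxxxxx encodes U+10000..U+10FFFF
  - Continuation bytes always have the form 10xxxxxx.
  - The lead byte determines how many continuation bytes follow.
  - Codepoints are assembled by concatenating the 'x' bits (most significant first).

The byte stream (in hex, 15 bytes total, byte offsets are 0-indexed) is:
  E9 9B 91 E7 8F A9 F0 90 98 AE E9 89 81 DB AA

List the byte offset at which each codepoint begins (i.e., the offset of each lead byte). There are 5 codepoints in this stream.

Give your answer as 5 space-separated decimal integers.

Answer: 0 3 6 10 13

Derivation:
Byte[0]=E9: 3-byte lead, need 2 cont bytes. acc=0x9
Byte[1]=9B: continuation. acc=(acc<<6)|0x1B=0x25B
Byte[2]=91: continuation. acc=(acc<<6)|0x11=0x96D1
Completed: cp=U+96D1 (starts at byte 0)
Byte[3]=E7: 3-byte lead, need 2 cont bytes. acc=0x7
Byte[4]=8F: continuation. acc=(acc<<6)|0x0F=0x1CF
Byte[5]=A9: continuation. acc=(acc<<6)|0x29=0x73E9
Completed: cp=U+73E9 (starts at byte 3)
Byte[6]=F0: 4-byte lead, need 3 cont bytes. acc=0x0
Byte[7]=90: continuation. acc=(acc<<6)|0x10=0x10
Byte[8]=98: continuation. acc=(acc<<6)|0x18=0x418
Byte[9]=AE: continuation. acc=(acc<<6)|0x2E=0x1062E
Completed: cp=U+1062E (starts at byte 6)
Byte[10]=E9: 3-byte lead, need 2 cont bytes. acc=0x9
Byte[11]=89: continuation. acc=(acc<<6)|0x09=0x249
Byte[12]=81: continuation. acc=(acc<<6)|0x01=0x9241
Completed: cp=U+9241 (starts at byte 10)
Byte[13]=DB: 2-byte lead, need 1 cont bytes. acc=0x1B
Byte[14]=AA: continuation. acc=(acc<<6)|0x2A=0x6EA
Completed: cp=U+06EA (starts at byte 13)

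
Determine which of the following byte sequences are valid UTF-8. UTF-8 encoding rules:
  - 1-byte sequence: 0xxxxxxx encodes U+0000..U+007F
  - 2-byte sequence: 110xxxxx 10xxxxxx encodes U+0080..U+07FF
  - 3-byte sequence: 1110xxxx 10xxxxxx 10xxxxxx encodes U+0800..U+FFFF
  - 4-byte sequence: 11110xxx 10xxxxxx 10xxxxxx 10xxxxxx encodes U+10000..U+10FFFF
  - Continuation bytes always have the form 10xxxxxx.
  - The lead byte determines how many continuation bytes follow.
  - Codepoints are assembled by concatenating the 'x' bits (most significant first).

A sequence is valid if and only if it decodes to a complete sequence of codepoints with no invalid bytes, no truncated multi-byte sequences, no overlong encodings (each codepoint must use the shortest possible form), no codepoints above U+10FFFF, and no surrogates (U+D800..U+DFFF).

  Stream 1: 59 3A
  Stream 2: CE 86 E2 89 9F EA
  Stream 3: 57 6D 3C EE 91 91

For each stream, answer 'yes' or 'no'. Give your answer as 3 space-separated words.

Stream 1: decodes cleanly. VALID
Stream 2: error at byte offset 6. INVALID
Stream 3: decodes cleanly. VALID

Answer: yes no yes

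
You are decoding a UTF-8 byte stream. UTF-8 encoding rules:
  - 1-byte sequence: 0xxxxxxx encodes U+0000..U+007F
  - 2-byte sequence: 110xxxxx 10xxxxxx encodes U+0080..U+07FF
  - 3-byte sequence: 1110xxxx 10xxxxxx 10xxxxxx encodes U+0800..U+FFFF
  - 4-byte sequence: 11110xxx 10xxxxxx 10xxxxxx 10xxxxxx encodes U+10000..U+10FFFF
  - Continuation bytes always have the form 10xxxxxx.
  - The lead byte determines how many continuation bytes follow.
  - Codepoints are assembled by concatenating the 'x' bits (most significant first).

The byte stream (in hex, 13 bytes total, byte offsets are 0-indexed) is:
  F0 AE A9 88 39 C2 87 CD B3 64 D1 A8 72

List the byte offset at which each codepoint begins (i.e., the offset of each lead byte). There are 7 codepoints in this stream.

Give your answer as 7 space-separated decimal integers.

Byte[0]=F0: 4-byte lead, need 3 cont bytes. acc=0x0
Byte[1]=AE: continuation. acc=(acc<<6)|0x2E=0x2E
Byte[2]=A9: continuation. acc=(acc<<6)|0x29=0xBA9
Byte[3]=88: continuation. acc=(acc<<6)|0x08=0x2EA48
Completed: cp=U+2EA48 (starts at byte 0)
Byte[4]=39: 1-byte ASCII. cp=U+0039
Byte[5]=C2: 2-byte lead, need 1 cont bytes. acc=0x2
Byte[6]=87: continuation. acc=(acc<<6)|0x07=0x87
Completed: cp=U+0087 (starts at byte 5)
Byte[7]=CD: 2-byte lead, need 1 cont bytes. acc=0xD
Byte[8]=B3: continuation. acc=(acc<<6)|0x33=0x373
Completed: cp=U+0373 (starts at byte 7)
Byte[9]=64: 1-byte ASCII. cp=U+0064
Byte[10]=D1: 2-byte lead, need 1 cont bytes. acc=0x11
Byte[11]=A8: continuation. acc=(acc<<6)|0x28=0x468
Completed: cp=U+0468 (starts at byte 10)
Byte[12]=72: 1-byte ASCII. cp=U+0072

Answer: 0 4 5 7 9 10 12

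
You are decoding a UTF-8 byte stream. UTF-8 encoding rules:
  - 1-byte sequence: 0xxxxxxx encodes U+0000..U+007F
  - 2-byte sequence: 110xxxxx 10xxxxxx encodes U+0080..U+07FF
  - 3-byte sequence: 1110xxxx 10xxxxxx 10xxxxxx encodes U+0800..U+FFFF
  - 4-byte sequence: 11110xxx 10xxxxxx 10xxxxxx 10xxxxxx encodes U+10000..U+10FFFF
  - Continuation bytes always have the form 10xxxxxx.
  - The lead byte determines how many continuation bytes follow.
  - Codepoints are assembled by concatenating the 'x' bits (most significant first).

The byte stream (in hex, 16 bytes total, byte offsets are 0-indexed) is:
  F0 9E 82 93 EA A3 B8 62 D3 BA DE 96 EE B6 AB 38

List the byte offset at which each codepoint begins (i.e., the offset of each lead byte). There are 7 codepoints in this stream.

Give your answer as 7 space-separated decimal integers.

Answer: 0 4 7 8 10 12 15

Derivation:
Byte[0]=F0: 4-byte lead, need 3 cont bytes. acc=0x0
Byte[1]=9E: continuation. acc=(acc<<6)|0x1E=0x1E
Byte[2]=82: continuation. acc=(acc<<6)|0x02=0x782
Byte[3]=93: continuation. acc=(acc<<6)|0x13=0x1E093
Completed: cp=U+1E093 (starts at byte 0)
Byte[4]=EA: 3-byte lead, need 2 cont bytes. acc=0xA
Byte[5]=A3: continuation. acc=(acc<<6)|0x23=0x2A3
Byte[6]=B8: continuation. acc=(acc<<6)|0x38=0xA8F8
Completed: cp=U+A8F8 (starts at byte 4)
Byte[7]=62: 1-byte ASCII. cp=U+0062
Byte[8]=D3: 2-byte lead, need 1 cont bytes. acc=0x13
Byte[9]=BA: continuation. acc=(acc<<6)|0x3A=0x4FA
Completed: cp=U+04FA (starts at byte 8)
Byte[10]=DE: 2-byte lead, need 1 cont bytes. acc=0x1E
Byte[11]=96: continuation. acc=(acc<<6)|0x16=0x796
Completed: cp=U+0796 (starts at byte 10)
Byte[12]=EE: 3-byte lead, need 2 cont bytes. acc=0xE
Byte[13]=B6: continuation. acc=(acc<<6)|0x36=0x3B6
Byte[14]=AB: continuation. acc=(acc<<6)|0x2B=0xEDAB
Completed: cp=U+EDAB (starts at byte 12)
Byte[15]=38: 1-byte ASCII. cp=U+0038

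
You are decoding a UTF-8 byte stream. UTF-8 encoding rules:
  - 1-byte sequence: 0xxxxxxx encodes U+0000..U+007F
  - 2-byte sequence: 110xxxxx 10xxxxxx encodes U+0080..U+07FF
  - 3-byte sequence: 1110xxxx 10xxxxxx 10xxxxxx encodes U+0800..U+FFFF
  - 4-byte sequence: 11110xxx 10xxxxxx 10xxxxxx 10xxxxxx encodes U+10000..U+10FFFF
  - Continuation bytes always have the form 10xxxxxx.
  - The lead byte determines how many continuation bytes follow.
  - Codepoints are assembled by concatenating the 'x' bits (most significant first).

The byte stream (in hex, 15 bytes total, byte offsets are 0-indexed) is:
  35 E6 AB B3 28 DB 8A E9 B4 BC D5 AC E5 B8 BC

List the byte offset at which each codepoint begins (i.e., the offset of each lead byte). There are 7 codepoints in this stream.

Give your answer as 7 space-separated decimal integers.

Answer: 0 1 4 5 7 10 12

Derivation:
Byte[0]=35: 1-byte ASCII. cp=U+0035
Byte[1]=E6: 3-byte lead, need 2 cont bytes. acc=0x6
Byte[2]=AB: continuation. acc=(acc<<6)|0x2B=0x1AB
Byte[3]=B3: continuation. acc=(acc<<6)|0x33=0x6AF3
Completed: cp=U+6AF3 (starts at byte 1)
Byte[4]=28: 1-byte ASCII. cp=U+0028
Byte[5]=DB: 2-byte lead, need 1 cont bytes. acc=0x1B
Byte[6]=8A: continuation. acc=(acc<<6)|0x0A=0x6CA
Completed: cp=U+06CA (starts at byte 5)
Byte[7]=E9: 3-byte lead, need 2 cont bytes. acc=0x9
Byte[8]=B4: continuation. acc=(acc<<6)|0x34=0x274
Byte[9]=BC: continuation. acc=(acc<<6)|0x3C=0x9D3C
Completed: cp=U+9D3C (starts at byte 7)
Byte[10]=D5: 2-byte lead, need 1 cont bytes. acc=0x15
Byte[11]=AC: continuation. acc=(acc<<6)|0x2C=0x56C
Completed: cp=U+056C (starts at byte 10)
Byte[12]=E5: 3-byte lead, need 2 cont bytes. acc=0x5
Byte[13]=B8: continuation. acc=(acc<<6)|0x38=0x178
Byte[14]=BC: continuation. acc=(acc<<6)|0x3C=0x5E3C
Completed: cp=U+5E3C (starts at byte 12)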